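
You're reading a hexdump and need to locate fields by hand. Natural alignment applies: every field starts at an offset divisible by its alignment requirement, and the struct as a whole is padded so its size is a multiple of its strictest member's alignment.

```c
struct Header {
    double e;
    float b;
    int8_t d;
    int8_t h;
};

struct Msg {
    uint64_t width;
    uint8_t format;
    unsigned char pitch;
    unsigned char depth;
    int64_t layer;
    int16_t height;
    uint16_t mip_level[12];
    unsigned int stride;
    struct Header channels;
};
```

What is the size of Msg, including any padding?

Header: 0..8  e  (8B, 8-aligned); 8..12  b  (4B, 4-aligned); 12..13  d  (1B, 1-aligned); 13..14  h  (1B, 1-aligned); 14..16  -- tail padding (2B); sizeof = 16, alignof = 8
0..8  width  (8B, 8-aligned)
8..9  format  (1B, 1-aligned)
9..10  pitch  (1B, 1-aligned)
10..11  depth  (1B, 1-aligned)
11..16  -- padding (5B)
16..24  layer  (8B, 8-aligned)
24..26  height  (2B, 2-aligned)
26..50  mip_level  (24B, 2-aligned)
50..52  -- padding (2B)
52..56  stride  (4B, 4-aligned)
56..72  channels  (16B, 8-aligned)
sizeof = 72, alignof = 8

72 bytes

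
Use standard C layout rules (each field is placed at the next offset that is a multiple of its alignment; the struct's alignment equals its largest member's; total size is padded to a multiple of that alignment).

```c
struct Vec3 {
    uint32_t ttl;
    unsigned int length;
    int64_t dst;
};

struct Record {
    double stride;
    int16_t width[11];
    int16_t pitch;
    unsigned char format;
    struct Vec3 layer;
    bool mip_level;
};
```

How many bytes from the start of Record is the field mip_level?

56

Vec3: ttl at 0 (size 4, align 4) → ends 4; length at 4 (size 4, align 4) → ends 8; dst at 8 (size 8, align 8) → ends 16; total 16 bytes, alignment 8
stride at 0 (size 8, align 8) → ends 8
width at 8 (size 22, align 2) → ends 30
pitch at 30 (size 2, align 2) → ends 32
format at 32 (size 1, align 1) → ends 33
pad 7 to align 8 for layer
layer at 40 (size 16, align 8) → ends 56
mip_level at 56 (size 1, align 1) → ends 57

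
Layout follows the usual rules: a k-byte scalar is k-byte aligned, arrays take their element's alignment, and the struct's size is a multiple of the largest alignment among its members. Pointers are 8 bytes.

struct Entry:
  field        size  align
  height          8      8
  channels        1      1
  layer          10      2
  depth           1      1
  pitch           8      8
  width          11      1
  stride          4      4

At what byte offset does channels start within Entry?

@0: height [8B, align 8] → 8
@8: channels [1B, align 1] → 9

8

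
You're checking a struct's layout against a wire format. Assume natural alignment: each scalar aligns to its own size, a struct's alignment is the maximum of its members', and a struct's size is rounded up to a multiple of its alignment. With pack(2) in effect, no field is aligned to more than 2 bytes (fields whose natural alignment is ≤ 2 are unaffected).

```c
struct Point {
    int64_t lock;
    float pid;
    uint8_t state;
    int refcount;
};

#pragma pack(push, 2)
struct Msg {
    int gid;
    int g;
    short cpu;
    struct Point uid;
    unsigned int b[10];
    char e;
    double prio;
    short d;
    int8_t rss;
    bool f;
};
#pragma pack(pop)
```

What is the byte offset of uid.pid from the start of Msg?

18

Point: @0: lock [8B, align 8] → 8; @8: pid [4B, align 4] → 12; @12: state [1B, align 1] → 13; +3 pad (align 4); @16: refcount [4B, align 4] → 20; +4 tail pad (align 8); size 24, align 8
@0: gid [4B, align 2] → 4
@4: g [4B, align 2] → 8
@8: cpu [2B, align 2] → 10
@10: uid [24B, align 2] → 34
within Point: pid at 8
10 + 8 = 18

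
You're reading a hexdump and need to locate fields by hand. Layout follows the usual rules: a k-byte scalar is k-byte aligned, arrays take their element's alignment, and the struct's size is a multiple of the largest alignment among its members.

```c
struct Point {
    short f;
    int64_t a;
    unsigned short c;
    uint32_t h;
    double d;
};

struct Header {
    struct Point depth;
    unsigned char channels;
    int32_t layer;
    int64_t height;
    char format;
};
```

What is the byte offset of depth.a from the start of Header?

Point: @0: f [2B, align 2] → 2; +6 pad (align 8); @8: a [8B, align 8] → 16; @16: c [2B, align 2] → 18; +2 pad (align 4); @20: h [4B, align 4] → 24; @24: d [8B, align 8] → 32; size 32, align 8
@0: depth [32B, align 8] → 32
within Point: a at 8
0 + 8 = 8

8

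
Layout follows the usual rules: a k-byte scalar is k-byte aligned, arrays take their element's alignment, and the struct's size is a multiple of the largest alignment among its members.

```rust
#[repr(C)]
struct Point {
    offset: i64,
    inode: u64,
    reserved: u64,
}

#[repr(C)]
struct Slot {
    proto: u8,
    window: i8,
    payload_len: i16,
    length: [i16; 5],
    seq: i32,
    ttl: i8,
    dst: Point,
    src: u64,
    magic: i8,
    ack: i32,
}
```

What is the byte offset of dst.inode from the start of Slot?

Point: @0: offset [8B, align 8] → 8; @8: inode [8B, align 8] → 16; @16: reserved [8B, align 8] → 24; size 24, align 8
@0: proto [1B, align 1] → 1
@1: window [1B, align 1] → 2
@2: payload_len [2B, align 2] → 4
@4: length [10B, align 2] → 14
+2 pad (align 4)
@16: seq [4B, align 4] → 20
@20: ttl [1B, align 1] → 21
+3 pad (align 8)
@24: dst [24B, align 8] → 48
within Point: inode at 8
24 + 8 = 32

32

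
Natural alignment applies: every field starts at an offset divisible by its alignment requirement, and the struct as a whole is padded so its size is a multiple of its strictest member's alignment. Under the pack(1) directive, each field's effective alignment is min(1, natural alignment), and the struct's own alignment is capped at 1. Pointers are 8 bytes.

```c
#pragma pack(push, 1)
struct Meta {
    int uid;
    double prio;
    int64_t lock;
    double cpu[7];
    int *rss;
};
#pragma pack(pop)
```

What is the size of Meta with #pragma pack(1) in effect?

84

uid at 0 (size 4, align 1) → ends 4
prio at 4 (size 8, align 1) → ends 12
lock at 12 (size 8, align 1) → ends 20
cpu at 20 (size 56, align 1) → ends 76
rss at 76 (size 8, align 1) → ends 84
total 84 bytes, alignment 1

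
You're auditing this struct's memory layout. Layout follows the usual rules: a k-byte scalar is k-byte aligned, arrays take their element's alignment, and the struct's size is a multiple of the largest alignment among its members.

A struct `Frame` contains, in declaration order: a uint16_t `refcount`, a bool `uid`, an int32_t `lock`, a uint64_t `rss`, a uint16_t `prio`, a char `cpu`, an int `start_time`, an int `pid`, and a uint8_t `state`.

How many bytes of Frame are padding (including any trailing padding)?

5

@0: refcount [2B, align 2] → 2
@2: uid [1B, align 1] → 3
+1 pad (align 4)
@4: lock [4B, align 4] → 8
@8: rss [8B, align 8] → 16
@16: prio [2B, align 2] → 18
@18: cpu [1B, align 1] → 19
+1 pad (align 4)
@20: start_time [4B, align 4] → 24
@24: pid [4B, align 4] → 28
@28: state [1B, align 1] → 29
+3 tail pad (align 8)
size 32, align 8
data bytes 27, size 32 → padding 5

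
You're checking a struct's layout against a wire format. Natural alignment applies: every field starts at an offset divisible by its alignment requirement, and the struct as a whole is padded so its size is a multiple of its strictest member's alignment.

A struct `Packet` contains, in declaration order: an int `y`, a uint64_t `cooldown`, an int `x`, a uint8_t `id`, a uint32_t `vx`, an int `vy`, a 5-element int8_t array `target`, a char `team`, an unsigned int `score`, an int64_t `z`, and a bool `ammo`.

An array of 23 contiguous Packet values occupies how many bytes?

1472

0..4  y  (4B, 4-aligned)
4..8  -- padding (4B)
8..16  cooldown  (8B, 8-aligned)
16..20  x  (4B, 4-aligned)
20..21  id  (1B, 1-aligned)
21..24  -- padding (3B)
24..28  vx  (4B, 4-aligned)
28..32  vy  (4B, 4-aligned)
32..37  target  (5B, 1-aligned)
37..38  team  (1B, 1-aligned)
38..40  -- padding (2B)
40..44  score  (4B, 4-aligned)
44..48  -- padding (4B)
48..56  z  (8B, 8-aligned)
56..57  ammo  (1B, 1-aligned)
57..64  -- tail padding (7B)
sizeof = 64, alignof = 8
array of 23: 23 × 64 = 1472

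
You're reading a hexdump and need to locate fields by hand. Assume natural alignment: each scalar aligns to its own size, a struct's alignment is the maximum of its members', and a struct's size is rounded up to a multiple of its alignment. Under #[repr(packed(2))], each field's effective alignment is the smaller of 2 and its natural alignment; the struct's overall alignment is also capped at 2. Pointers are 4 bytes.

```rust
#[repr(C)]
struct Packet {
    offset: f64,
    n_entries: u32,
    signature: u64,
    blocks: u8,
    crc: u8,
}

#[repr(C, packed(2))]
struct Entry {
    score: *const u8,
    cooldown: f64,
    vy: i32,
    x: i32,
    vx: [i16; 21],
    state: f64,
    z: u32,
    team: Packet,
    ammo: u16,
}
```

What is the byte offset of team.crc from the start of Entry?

99

Packet: 0..8  offset  (8B, 8-aligned); 8..12  n_entries  (4B, 4-aligned); 12..16  -- padding (4B); 16..24  signature  (8B, 8-aligned); 24..25  blocks  (1B, 1-aligned); 25..26  crc  (1B, 1-aligned); 26..32  -- tail padding (6B); sizeof = 32, alignof = 8
0..4  score  (4B, 2-aligned)
4..12  cooldown  (8B, 2-aligned)
12..16  vy  (4B, 2-aligned)
16..20  x  (4B, 2-aligned)
20..62  vx  (42B, 2-aligned)
62..70  state  (8B, 2-aligned)
70..74  z  (4B, 2-aligned)
74..106  team  (32B, 2-aligned)
within Packet: crc at 25
74 + 25 = 99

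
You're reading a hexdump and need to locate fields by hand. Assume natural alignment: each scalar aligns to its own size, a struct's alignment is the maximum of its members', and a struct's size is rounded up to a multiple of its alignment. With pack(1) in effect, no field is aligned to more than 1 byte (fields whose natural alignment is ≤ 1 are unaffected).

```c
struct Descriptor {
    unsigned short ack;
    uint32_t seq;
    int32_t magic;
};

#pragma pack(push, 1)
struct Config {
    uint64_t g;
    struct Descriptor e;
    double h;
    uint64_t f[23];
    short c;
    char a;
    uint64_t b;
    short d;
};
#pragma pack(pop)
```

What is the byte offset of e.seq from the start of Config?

Descriptor: 0..2  ack  (2B, 2-aligned); 2..4  -- padding (2B); 4..8  seq  (4B, 4-aligned); 8..12  magic  (4B, 4-aligned); sizeof = 12, alignof = 4
0..8  g  (8B, 1-aligned)
8..20  e  (12B, 1-aligned)
within Descriptor: seq at 4
8 + 4 = 12

12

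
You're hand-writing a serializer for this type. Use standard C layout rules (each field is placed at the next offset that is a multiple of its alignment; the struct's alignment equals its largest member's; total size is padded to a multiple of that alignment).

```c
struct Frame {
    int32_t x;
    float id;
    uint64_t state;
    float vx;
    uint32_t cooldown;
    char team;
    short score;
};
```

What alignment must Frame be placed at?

member alignments: x=4, id=4, state=8, vx=4, cooldown=4, team=1, score=2
max = 8

8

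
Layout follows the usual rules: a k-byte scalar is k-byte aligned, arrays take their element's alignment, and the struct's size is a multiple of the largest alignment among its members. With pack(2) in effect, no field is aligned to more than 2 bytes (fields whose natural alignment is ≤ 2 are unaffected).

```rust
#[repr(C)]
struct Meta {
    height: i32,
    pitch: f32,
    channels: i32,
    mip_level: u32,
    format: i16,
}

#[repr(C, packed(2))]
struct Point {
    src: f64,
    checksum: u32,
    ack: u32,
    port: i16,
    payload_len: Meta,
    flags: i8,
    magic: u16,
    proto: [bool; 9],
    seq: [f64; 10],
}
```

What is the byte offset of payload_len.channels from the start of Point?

26

Meta: @0: height [4B, align 4] → 4; @4: pitch [4B, align 4] → 8; @8: channels [4B, align 4] → 12; @12: mip_level [4B, align 4] → 16; @16: format [2B, align 2] → 18; +2 tail pad (align 4); size 20, align 4
@0: src [8B, align 2] → 8
@8: checksum [4B, align 2] → 12
@12: ack [4B, align 2] → 16
@16: port [2B, align 2] → 18
@18: payload_len [20B, align 2] → 38
within Meta: channels at 8
18 + 8 = 26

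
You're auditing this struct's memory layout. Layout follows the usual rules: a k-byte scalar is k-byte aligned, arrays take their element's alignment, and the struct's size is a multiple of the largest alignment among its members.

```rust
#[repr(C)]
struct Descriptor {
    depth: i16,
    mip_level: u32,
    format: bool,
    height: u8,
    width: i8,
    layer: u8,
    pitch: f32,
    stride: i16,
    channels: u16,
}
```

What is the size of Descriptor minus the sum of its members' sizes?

2

@0: depth [2B, align 2] → 2
+2 pad (align 4)
@4: mip_level [4B, align 4] → 8
@8: format [1B, align 1] → 9
@9: height [1B, align 1] → 10
@10: width [1B, align 1] → 11
@11: layer [1B, align 1] → 12
@12: pitch [4B, align 4] → 16
@16: stride [2B, align 2] → 18
@18: channels [2B, align 2] → 20
size 20, align 4
data bytes 18, size 20 → padding 2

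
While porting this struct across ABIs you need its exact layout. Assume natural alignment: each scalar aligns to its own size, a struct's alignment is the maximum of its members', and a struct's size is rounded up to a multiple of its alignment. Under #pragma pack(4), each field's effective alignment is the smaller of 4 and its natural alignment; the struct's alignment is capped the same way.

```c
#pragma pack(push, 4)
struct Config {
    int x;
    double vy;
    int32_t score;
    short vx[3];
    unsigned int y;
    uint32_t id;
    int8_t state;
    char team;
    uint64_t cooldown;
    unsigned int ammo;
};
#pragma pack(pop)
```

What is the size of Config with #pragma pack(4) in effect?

48

@0: x [4B, align 4] → 4
@4: vy [8B, align 4] → 12
@12: score [4B, align 4] → 16
@16: vx [6B, align 2] → 22
+2 pad (align 4)
@24: y [4B, align 4] → 28
@28: id [4B, align 4] → 32
@32: state [1B, align 1] → 33
@33: team [1B, align 1] → 34
+2 pad (align 4)
@36: cooldown [8B, align 4] → 44
@44: ammo [4B, align 4] → 48
size 48, align 4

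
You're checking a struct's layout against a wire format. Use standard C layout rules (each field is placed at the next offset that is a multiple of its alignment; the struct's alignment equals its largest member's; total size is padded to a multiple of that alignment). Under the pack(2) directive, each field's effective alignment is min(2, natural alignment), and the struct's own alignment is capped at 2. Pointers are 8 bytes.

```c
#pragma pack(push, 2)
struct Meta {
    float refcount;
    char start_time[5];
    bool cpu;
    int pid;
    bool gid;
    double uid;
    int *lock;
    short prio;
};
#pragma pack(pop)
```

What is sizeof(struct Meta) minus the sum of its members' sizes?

refcount at 0 (size 4, align 2) → ends 4
start_time at 4 (size 5, align 1) → ends 9
cpu at 9 (size 1, align 1) → ends 10
pid at 10 (size 4, align 2) → ends 14
gid at 14 (size 1, align 1) → ends 15
pad 1 to align 2 for uid
uid at 16 (size 8, align 2) → ends 24
lock at 24 (size 8, align 2) → ends 32
prio at 32 (size 2, align 2) → ends 34
total 34 bytes, alignment 2
data bytes 33, size 34 → padding 1

1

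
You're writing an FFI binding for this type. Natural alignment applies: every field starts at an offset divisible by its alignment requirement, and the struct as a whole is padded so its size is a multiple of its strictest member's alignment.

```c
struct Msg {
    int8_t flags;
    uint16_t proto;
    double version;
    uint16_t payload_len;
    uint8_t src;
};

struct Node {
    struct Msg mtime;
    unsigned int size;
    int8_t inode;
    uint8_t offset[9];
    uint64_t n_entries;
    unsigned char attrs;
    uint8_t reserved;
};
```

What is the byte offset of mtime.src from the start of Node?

Msg: @0: flags [1B, align 1] → 1; +1 pad (align 2); @2: proto [2B, align 2] → 4; +4 pad (align 8); @8: version [8B, align 8] → 16; @16: payload_len [2B, align 2] → 18; @18: src [1B, align 1] → 19; +5 tail pad (align 8); size 24, align 8
@0: mtime [24B, align 8] → 24
within Msg: src at 18
0 + 18 = 18

18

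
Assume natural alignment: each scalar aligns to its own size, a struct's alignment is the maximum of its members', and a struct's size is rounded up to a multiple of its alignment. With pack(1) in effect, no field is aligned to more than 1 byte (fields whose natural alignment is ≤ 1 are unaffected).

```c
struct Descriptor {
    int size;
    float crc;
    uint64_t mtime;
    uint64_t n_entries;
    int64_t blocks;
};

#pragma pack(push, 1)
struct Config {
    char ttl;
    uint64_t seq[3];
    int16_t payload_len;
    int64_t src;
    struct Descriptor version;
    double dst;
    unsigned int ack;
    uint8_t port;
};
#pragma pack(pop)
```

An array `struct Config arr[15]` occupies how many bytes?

1200

Descriptor: size at 0 (size 4, align 4) → ends 4; crc at 4 (size 4, align 4) → ends 8; mtime at 8 (size 8, align 8) → ends 16; n_entries at 16 (size 8, align 8) → ends 24; blocks at 24 (size 8, align 8) → ends 32; total 32 bytes, alignment 8
ttl at 0 (size 1, align 1) → ends 1
seq at 1 (size 24, align 1) → ends 25
payload_len at 25 (size 2, align 1) → ends 27
src at 27 (size 8, align 1) → ends 35
version at 35 (size 32, align 1) → ends 67
dst at 67 (size 8, align 1) → ends 75
ack at 75 (size 4, align 1) → ends 79
port at 79 (size 1, align 1) → ends 80
total 80 bytes, alignment 1
array of 15: 15 × 80 = 1200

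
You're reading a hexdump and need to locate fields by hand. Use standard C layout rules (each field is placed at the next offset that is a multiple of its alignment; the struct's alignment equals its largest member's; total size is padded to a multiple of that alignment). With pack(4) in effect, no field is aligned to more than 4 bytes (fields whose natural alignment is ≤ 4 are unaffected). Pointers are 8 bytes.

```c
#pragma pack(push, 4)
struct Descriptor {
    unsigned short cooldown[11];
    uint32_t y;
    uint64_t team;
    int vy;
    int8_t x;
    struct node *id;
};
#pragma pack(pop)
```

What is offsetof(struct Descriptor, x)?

cooldown at 0 (size 22, align 2) → ends 22
pad 2 to align 4 for y
y at 24 (size 4, align 4) → ends 28
team at 28 (size 8, align 4) → ends 36
vy at 36 (size 4, align 4) → ends 40
x at 40 (size 1, align 1) → ends 41

40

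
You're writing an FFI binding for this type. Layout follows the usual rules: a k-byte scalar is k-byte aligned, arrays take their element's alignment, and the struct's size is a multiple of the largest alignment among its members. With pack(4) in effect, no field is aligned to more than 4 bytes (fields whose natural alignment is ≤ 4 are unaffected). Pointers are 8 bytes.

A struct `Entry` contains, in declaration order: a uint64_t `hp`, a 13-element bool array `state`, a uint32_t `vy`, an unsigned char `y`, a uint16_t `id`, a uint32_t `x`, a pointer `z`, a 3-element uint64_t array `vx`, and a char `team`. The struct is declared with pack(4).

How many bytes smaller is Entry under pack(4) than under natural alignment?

natural layout:
  hp at 0 (size 8, align 8) → ends 8
  state at 8 (size 13, align 1) → ends 21
  pad 3 to align 4 for vy
  vy at 24 (size 4, align 4) → ends 28
  y at 28 (size 1, align 1) → ends 29
  pad 1 to align 2 for id
  id at 30 (size 2, align 2) → ends 32
  x at 32 (size 4, align 4) → ends 36
  pad 4 to align 8 for z
  z at 40 (size 8, align 8) → ends 48
  vx at 48 (size 24, align 8) → ends 72
  team at 72 (size 1, align 1) → ends 73
  tail pad 7 to reach multiple of 8
  total 80 bytes, alignment 8
packed(4) layout:
  hp at 0 (size 8, align 4) → ends 8
  state at 8 (size 13, align 1) → ends 21
  pad 3 to align 4 for vy
  vy at 24 (size 4, align 4) → ends 28
  y at 28 (size 1, align 1) → ends 29
  pad 1 to align 2 for id
  id at 30 (size 2, align 2) → ends 32
  x at 32 (size 4, align 4) → ends 36
  z at 36 (size 8, align 4) → ends 44
  vx at 44 (size 24, align 4) → ends 68
  team at 68 (size 1, align 1) → ends 69
  tail pad 3 to reach multiple of 4
  total 72 bytes, alignment 4
80 − 72 = 8

8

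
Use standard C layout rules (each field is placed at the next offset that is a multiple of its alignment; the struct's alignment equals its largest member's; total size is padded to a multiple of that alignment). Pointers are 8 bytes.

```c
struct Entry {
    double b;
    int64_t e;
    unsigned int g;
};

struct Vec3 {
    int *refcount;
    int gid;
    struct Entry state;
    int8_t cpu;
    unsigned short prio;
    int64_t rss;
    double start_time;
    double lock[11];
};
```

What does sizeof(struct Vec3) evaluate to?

152 bytes

Entry: 0..8  b  (8B, 8-aligned); 8..16  e  (8B, 8-aligned); 16..20  g  (4B, 4-aligned); 20..24  -- tail padding (4B); sizeof = 24, alignof = 8
0..8  refcount  (8B, 8-aligned)
8..12  gid  (4B, 4-aligned)
12..16  -- padding (4B)
16..40  state  (24B, 8-aligned)
40..41  cpu  (1B, 1-aligned)
41..42  -- padding (1B)
42..44  prio  (2B, 2-aligned)
44..48  -- padding (4B)
48..56  rss  (8B, 8-aligned)
56..64  start_time  (8B, 8-aligned)
64..152  lock  (88B, 8-aligned)
sizeof = 152, alignof = 8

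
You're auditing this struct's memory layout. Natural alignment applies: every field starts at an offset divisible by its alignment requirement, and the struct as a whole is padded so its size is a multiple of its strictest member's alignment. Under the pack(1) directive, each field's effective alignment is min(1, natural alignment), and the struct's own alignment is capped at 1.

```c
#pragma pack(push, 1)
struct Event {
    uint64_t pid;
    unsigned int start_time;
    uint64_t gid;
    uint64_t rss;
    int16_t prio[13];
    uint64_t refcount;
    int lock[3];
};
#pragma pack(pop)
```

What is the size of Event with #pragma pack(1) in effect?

74

0..8  pid  (8B, 1-aligned)
8..12  start_time  (4B, 1-aligned)
12..20  gid  (8B, 1-aligned)
20..28  rss  (8B, 1-aligned)
28..54  prio  (26B, 1-aligned)
54..62  refcount  (8B, 1-aligned)
62..74  lock  (12B, 1-aligned)
sizeof = 74, alignof = 1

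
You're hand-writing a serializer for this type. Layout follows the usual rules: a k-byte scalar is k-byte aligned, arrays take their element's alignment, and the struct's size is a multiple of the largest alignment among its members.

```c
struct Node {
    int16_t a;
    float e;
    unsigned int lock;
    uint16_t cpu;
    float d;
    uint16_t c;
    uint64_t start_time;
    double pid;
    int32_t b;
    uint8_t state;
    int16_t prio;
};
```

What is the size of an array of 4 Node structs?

192

a at 0 (size 2, align 2) → ends 2
pad 2 to align 4 for e
e at 4 (size 4, align 4) → ends 8
lock at 8 (size 4, align 4) → ends 12
cpu at 12 (size 2, align 2) → ends 14
pad 2 to align 4 for d
d at 16 (size 4, align 4) → ends 20
c at 20 (size 2, align 2) → ends 22
pad 2 to align 8 for start_time
start_time at 24 (size 8, align 8) → ends 32
pid at 32 (size 8, align 8) → ends 40
b at 40 (size 4, align 4) → ends 44
state at 44 (size 1, align 1) → ends 45
pad 1 to align 2 for prio
prio at 46 (size 2, align 2) → ends 48
total 48 bytes, alignment 8
array of 4: 4 × 48 = 192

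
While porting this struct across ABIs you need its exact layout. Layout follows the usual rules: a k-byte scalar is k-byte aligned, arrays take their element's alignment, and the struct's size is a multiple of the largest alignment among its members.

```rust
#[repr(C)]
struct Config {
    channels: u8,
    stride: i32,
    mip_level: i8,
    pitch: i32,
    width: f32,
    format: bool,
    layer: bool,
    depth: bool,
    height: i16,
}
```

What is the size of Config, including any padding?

28 bytes

@0: channels [1B, align 1] → 1
+3 pad (align 4)
@4: stride [4B, align 4] → 8
@8: mip_level [1B, align 1] → 9
+3 pad (align 4)
@12: pitch [4B, align 4] → 16
@16: width [4B, align 4] → 20
@20: format [1B, align 1] → 21
@21: layer [1B, align 1] → 22
@22: depth [1B, align 1] → 23
+1 pad (align 2)
@24: height [2B, align 2] → 26
+2 tail pad (align 4)
size 28, align 4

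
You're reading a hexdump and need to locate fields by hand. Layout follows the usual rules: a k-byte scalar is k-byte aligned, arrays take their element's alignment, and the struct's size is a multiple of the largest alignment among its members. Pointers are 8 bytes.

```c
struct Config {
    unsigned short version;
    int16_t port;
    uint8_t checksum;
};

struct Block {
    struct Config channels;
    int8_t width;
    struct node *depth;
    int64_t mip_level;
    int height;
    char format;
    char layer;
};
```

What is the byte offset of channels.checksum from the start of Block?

4

Config: 0..2  version  (2B, 2-aligned); 2..4  port  (2B, 2-aligned); 4..5  checksum  (1B, 1-aligned); 5..6  -- tail padding (1B); sizeof = 6, alignof = 2
0..6  channels  (6B, 2-aligned)
within Config: checksum at 4
0 + 4 = 4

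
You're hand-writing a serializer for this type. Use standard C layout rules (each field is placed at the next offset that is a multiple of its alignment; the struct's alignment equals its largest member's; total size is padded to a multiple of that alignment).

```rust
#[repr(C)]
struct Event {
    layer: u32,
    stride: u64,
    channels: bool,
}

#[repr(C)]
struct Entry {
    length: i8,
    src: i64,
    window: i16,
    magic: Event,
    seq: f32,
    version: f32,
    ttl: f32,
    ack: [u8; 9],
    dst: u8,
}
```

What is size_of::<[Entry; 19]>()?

Event: @0: layer [4B, align 4] → 4; +4 pad (align 8); @8: stride [8B, align 8] → 16; @16: channels [1B, align 1] → 17; +7 tail pad (align 8); size 24, align 8
@0: length [1B, align 1] → 1
+7 pad (align 8)
@8: src [8B, align 8] → 16
@16: window [2B, align 2] → 18
+6 pad (align 8)
@24: magic [24B, align 8] → 48
@48: seq [4B, align 4] → 52
@52: version [4B, align 4] → 56
@56: ttl [4B, align 4] → 60
@60: ack [9B, align 1] → 69
@69: dst [1B, align 1] → 70
+2 tail pad (align 8)
size 72, align 8
array of 19: 19 × 72 = 1368

1368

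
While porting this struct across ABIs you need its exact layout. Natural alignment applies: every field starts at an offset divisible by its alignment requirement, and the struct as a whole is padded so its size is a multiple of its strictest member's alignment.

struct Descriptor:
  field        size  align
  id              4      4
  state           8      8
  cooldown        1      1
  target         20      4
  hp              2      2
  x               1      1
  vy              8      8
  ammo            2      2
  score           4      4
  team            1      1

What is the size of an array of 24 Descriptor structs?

1728

0..4  id  (4B, 4-aligned)
4..8  -- padding (4B)
8..16  state  (8B, 8-aligned)
16..17  cooldown  (1B, 1-aligned)
17..20  -- padding (3B)
20..40  target  (20B, 4-aligned)
40..42  hp  (2B, 2-aligned)
42..43  x  (1B, 1-aligned)
43..48  -- padding (5B)
48..56  vy  (8B, 8-aligned)
56..58  ammo  (2B, 2-aligned)
58..60  -- padding (2B)
60..64  score  (4B, 4-aligned)
64..65  team  (1B, 1-aligned)
65..72  -- tail padding (7B)
sizeof = 72, alignof = 8
array of 24: 24 × 72 = 1728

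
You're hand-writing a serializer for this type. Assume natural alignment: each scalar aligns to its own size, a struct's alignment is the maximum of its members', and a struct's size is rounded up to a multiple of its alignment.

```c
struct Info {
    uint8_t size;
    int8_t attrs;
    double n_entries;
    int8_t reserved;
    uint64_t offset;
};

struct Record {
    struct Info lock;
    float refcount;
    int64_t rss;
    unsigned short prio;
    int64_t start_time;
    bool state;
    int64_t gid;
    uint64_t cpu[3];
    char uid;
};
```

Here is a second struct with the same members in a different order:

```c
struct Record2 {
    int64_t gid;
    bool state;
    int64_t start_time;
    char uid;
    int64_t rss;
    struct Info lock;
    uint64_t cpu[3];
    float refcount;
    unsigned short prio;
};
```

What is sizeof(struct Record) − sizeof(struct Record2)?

Info: 0..1  size  (1B, 1-aligned); 1..2  attrs  (1B, 1-aligned); 2..8  -- padding (6B); 8..16  n_entries  (8B, 8-aligned); 16..17  reserved  (1B, 1-aligned); 17..24  -- padding (7B); 24..32  offset  (8B, 8-aligned); sizeof = 32, alignof = 8
0..32  lock  (32B, 8-aligned)
32..36  refcount  (4B, 4-aligned)
36..40  -- padding (4B)
40..48  rss  (8B, 8-aligned)
48..50  prio  (2B, 2-aligned)
50..56  -- padding (6B)
56..64  start_time  (8B, 8-aligned)
64..65  state  (1B, 1-aligned)
65..72  -- padding (7B)
72..80  gid  (8B, 8-aligned)
80..104  cpu  (24B, 8-aligned)
104..105  uid  (1B, 1-aligned)
105..112  -- tail padding (7B)
sizeof = 112, alignof = 8
— Record2 —
0..8  gid  (8B, 8-aligned)
8..9  state  (1B, 1-aligned)
9..16  -- padding (7B)
16..24  start_time  (8B, 8-aligned)
24..25  uid  (1B, 1-aligned)
25..32  -- padding (7B)
32..40  rss  (8B, 8-aligned)
40..72  lock  (32B, 8-aligned)
72..96  cpu  (24B, 8-aligned)
96..100  refcount  (4B, 4-aligned)
100..102  prio  (2B, 2-aligned)
102..104  -- tail padding (2B)
sizeof = 104, alignof = 8
112 − 104 = 8

8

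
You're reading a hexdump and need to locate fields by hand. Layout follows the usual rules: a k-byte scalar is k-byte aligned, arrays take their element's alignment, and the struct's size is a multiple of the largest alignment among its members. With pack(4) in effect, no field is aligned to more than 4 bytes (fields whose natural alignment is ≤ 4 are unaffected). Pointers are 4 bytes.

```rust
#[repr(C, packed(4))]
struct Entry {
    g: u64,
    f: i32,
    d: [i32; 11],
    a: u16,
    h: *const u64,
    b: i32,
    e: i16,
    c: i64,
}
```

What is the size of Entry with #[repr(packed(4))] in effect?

80

0..8  g  (8B, 4-aligned)
8..12  f  (4B, 4-aligned)
12..56  d  (44B, 4-aligned)
56..58  a  (2B, 2-aligned)
58..60  -- padding (2B)
60..64  h  (4B, 4-aligned)
64..68  b  (4B, 4-aligned)
68..70  e  (2B, 2-aligned)
70..72  -- padding (2B)
72..80  c  (8B, 4-aligned)
sizeof = 80, alignof = 4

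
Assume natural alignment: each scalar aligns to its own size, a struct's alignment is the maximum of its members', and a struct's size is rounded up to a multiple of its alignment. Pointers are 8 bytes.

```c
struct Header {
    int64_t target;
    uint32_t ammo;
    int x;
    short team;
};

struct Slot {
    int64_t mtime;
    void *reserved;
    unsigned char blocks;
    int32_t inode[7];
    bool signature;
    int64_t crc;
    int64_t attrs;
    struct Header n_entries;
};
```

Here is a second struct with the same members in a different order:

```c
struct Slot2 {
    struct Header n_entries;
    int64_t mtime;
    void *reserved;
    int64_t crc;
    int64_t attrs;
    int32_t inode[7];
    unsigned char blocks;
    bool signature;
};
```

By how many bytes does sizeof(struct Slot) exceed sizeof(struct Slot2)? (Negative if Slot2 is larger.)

8

Header: @0: target [8B, align 8] → 8; @8: ammo [4B, align 4] → 12; @12: x [4B, align 4] → 16; @16: team [2B, align 2] → 18; +6 tail pad (align 8); size 24, align 8
@0: mtime [8B, align 8] → 8
@8: reserved [8B, align 8] → 16
@16: blocks [1B, align 1] → 17
+3 pad (align 4)
@20: inode [28B, align 4] → 48
@48: signature [1B, align 1] → 49
+7 pad (align 8)
@56: crc [8B, align 8] → 64
@64: attrs [8B, align 8] → 72
@72: n_entries [24B, align 8] → 96
size 96, align 8
— Slot2 —
@0: n_entries [24B, align 8] → 24
@24: mtime [8B, align 8] → 32
@32: reserved [8B, align 8] → 40
@40: crc [8B, align 8] → 48
@48: attrs [8B, align 8] → 56
@56: inode [28B, align 4] → 84
@84: blocks [1B, align 1] → 85
@85: signature [1B, align 1] → 86
+2 tail pad (align 8)
size 88, align 8
96 − 88 = 8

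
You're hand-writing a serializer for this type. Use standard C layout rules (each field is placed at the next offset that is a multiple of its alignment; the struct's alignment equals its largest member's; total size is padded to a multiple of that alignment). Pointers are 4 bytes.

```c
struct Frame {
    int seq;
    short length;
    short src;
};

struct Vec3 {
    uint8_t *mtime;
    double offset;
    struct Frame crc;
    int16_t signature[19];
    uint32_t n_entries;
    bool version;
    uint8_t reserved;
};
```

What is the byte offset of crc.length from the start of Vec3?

Frame: 0..4  seq  (4B, 4-aligned); 4..6  length  (2B, 2-aligned); 6..8  src  (2B, 2-aligned); sizeof = 8, alignof = 4
0..4  mtime  (4B, 4-aligned)
4..8  -- padding (4B)
8..16  offset  (8B, 8-aligned)
16..24  crc  (8B, 4-aligned)
within Frame: length at 4
16 + 4 = 20

20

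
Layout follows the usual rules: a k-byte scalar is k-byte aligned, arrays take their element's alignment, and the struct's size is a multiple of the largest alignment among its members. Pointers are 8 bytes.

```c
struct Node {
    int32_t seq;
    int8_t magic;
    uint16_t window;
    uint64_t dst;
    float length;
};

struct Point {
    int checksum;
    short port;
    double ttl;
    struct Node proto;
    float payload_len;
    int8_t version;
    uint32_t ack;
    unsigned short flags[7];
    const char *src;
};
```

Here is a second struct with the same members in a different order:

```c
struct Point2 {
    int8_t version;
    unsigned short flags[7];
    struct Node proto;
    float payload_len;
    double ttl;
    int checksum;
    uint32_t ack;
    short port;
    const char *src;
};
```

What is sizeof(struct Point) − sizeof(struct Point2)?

Node: @0: seq [4B, align 4] → 4; @4: magic [1B, align 1] → 5; +1 pad (align 2); @6: window [2B, align 2] → 8; @8: dst [8B, align 8] → 16; @16: length [4B, align 4] → 20; +4 tail pad (align 8); size 24, align 8
@0: checksum [4B, align 4] → 4
@4: port [2B, align 2] → 6
+2 pad (align 8)
@8: ttl [8B, align 8] → 16
@16: proto [24B, align 8] → 40
@40: payload_len [4B, align 4] → 44
@44: version [1B, align 1] → 45
+3 pad (align 4)
@48: ack [4B, align 4] → 52
@52: flags [14B, align 2] → 66
+6 pad (align 8)
@72: src [8B, align 8] → 80
size 80, align 8
— Point2 —
@0: version [1B, align 1] → 1
+1 pad (align 2)
@2: flags [14B, align 2] → 16
@16: proto [24B, align 8] → 40
@40: payload_len [4B, align 4] → 44
+4 pad (align 8)
@48: ttl [8B, align 8] → 56
@56: checksum [4B, align 4] → 60
@60: ack [4B, align 4] → 64
@64: port [2B, align 2] → 66
+6 pad (align 8)
@72: src [8B, align 8] → 80
size 80, align 8
80 − 80 = 0

0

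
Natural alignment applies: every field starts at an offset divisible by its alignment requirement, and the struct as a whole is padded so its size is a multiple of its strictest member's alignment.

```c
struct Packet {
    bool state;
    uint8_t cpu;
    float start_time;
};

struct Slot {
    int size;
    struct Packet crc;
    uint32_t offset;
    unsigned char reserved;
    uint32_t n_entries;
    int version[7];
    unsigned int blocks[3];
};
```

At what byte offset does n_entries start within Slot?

20

Packet: state at 0 (size 1, align 1) → ends 1; cpu at 1 (size 1, align 1) → ends 2; pad 2 to align 4 for start_time; start_time at 4 (size 4, align 4) → ends 8; total 8 bytes, alignment 4
size at 0 (size 4, align 4) → ends 4
crc at 4 (size 8, align 4) → ends 12
offset at 12 (size 4, align 4) → ends 16
reserved at 16 (size 1, align 1) → ends 17
pad 3 to align 4 for n_entries
n_entries at 20 (size 4, align 4) → ends 24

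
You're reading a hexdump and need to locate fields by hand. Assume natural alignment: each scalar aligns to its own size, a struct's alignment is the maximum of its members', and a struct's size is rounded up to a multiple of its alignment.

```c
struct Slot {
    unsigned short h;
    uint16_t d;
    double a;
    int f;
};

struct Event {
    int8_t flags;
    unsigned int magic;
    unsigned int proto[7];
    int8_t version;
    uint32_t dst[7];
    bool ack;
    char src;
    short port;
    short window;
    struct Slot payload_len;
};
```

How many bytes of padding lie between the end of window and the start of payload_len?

6

Slot: h at 0 (size 2, align 2) → ends 2; d at 2 (size 2, align 2) → ends 4; pad 4 to align 8 for a; a at 8 (size 8, align 8) → ends 16; f at 16 (size 4, align 4) → ends 20; tail pad 4 to reach multiple of 8; total 24 bytes, alignment 8
flags at 0 (size 1, align 1) → ends 1
pad 3 to align 4 for magic
magic at 4 (size 4, align 4) → ends 8
proto at 8 (size 28, align 4) → ends 36
version at 36 (size 1, align 1) → ends 37
pad 3 to align 4 for dst
dst at 40 (size 28, align 4) → ends 68
ack at 68 (size 1, align 1) → ends 69
src at 69 (size 1, align 1) → ends 70
port at 70 (size 2, align 2) → ends 72
window at 72 (size 2, align 2) → ends 74
pad 6 to align 8 for payload_len
payload_len at 80 (size 24, align 8) → ends 104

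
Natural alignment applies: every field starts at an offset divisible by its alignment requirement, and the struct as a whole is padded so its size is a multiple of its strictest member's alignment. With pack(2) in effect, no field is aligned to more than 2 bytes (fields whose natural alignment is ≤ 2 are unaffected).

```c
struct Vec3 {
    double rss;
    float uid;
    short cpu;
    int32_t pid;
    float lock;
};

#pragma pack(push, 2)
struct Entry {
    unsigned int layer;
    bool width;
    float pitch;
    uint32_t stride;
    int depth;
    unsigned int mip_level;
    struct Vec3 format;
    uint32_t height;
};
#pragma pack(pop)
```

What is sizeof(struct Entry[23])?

Vec3: rss at 0 (size 8, align 8) → ends 8; uid at 8 (size 4, align 4) → ends 12; cpu at 12 (size 2, align 2) → ends 14; pad 2 to align 4 for pid; pid at 16 (size 4, align 4) → ends 20; lock at 20 (size 4, align 4) → ends 24; total 24 bytes, alignment 8
layer at 0 (size 4, align 2) → ends 4
width at 4 (size 1, align 1) → ends 5
pad 1 to align 2 for pitch
pitch at 6 (size 4, align 2) → ends 10
stride at 10 (size 4, align 2) → ends 14
depth at 14 (size 4, align 2) → ends 18
mip_level at 18 (size 4, align 2) → ends 22
format at 22 (size 24, align 2) → ends 46
height at 46 (size 4, align 2) → ends 50
total 50 bytes, alignment 2
array of 23: 23 × 50 = 1150

1150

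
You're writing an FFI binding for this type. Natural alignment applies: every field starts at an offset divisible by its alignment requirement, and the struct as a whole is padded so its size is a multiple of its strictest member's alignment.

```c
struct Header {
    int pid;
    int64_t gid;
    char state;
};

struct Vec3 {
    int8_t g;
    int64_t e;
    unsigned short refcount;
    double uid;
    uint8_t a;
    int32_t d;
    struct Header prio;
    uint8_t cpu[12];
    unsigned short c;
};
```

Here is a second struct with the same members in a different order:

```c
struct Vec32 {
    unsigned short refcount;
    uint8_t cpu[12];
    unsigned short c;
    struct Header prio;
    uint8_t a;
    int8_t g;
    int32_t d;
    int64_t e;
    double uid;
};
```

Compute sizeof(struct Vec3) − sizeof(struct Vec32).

Header: 0..4  pid  (4B, 4-aligned); 4..8  -- padding (4B); 8..16  gid  (8B, 8-aligned); 16..17  state  (1B, 1-aligned); 17..24  -- tail padding (7B); sizeof = 24, alignof = 8
0..1  g  (1B, 1-aligned)
1..8  -- padding (7B)
8..16  e  (8B, 8-aligned)
16..18  refcount  (2B, 2-aligned)
18..24  -- padding (6B)
24..32  uid  (8B, 8-aligned)
32..33  a  (1B, 1-aligned)
33..36  -- padding (3B)
36..40  d  (4B, 4-aligned)
40..64  prio  (24B, 8-aligned)
64..76  cpu  (12B, 1-aligned)
76..78  c  (2B, 2-aligned)
78..80  -- tail padding (2B)
sizeof = 80, alignof = 8
— Vec32 —
0..2  refcount  (2B, 2-aligned)
2..14  cpu  (12B, 1-aligned)
14..16  c  (2B, 2-aligned)
16..40  prio  (24B, 8-aligned)
40..41  a  (1B, 1-aligned)
41..42  g  (1B, 1-aligned)
42..44  -- padding (2B)
44..48  d  (4B, 4-aligned)
48..56  e  (8B, 8-aligned)
56..64  uid  (8B, 8-aligned)
sizeof = 64, alignof = 8
80 − 64 = 16

16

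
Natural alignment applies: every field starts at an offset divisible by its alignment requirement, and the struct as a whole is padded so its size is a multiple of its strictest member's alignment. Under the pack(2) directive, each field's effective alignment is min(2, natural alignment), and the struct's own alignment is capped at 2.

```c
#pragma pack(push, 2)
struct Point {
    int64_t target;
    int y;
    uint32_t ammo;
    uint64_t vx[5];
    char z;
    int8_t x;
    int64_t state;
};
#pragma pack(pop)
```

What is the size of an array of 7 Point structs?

462

target at 0 (size 8, align 2) → ends 8
y at 8 (size 4, align 2) → ends 12
ammo at 12 (size 4, align 2) → ends 16
vx at 16 (size 40, align 2) → ends 56
z at 56 (size 1, align 1) → ends 57
x at 57 (size 1, align 1) → ends 58
state at 58 (size 8, align 2) → ends 66
total 66 bytes, alignment 2
array of 7: 7 × 66 = 462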